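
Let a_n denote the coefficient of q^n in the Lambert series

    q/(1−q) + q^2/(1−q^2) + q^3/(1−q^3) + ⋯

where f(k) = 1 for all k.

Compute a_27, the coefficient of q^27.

n=27: 1·27 3·9 9·3 27·1  f→[1+1+1+1]=4

a_27 = 4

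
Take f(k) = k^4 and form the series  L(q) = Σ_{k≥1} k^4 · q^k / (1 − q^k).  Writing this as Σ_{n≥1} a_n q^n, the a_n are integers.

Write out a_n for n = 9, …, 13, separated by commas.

d|9:{1,3,9}  Σf=1+81+6561=6643
q^10  k|10↦f(k): 1:1 2:16 5:625 10:10000  a_10=10642
q^11  k|11↦f(k): 1:1 11:14641  a_11=14642
n=12: 12·1 6·2 4·3 3·4 2·6 1·12  f→[20736+1296+256+81+16+1]=22386
q^13  k|13↦f(k): 1:1 13:28561  a_13=28562

6643, 10642, 14642, 22386, 28562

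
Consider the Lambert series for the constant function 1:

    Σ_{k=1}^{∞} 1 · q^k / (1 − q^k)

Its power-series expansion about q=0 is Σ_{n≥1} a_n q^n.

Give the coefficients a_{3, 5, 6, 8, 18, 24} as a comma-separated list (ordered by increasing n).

q^3  k|3↦f(k): 1:1 3:1  a_3=2
n=5: 1·5 5·1  f→[1+1]=2
[q^6] f(6)=1,f(3)=1,f(2)=1,f(1)=1 ⇒ 4
[q^8] f(1)=1,f(2)=1,f(4)=1,f(8)=1 ⇒ 4
q^18  k|18↦f(k): 1:1 2:1 3:1 6:1 9:1 18:1  a_18=6
n=24: 24·1 12·2 8·3 6·4 4·6 3·8 2·12 1·24  f→[1+1+1+1+1+1+1+1]=8

2, 2, 4, 4, 6, 8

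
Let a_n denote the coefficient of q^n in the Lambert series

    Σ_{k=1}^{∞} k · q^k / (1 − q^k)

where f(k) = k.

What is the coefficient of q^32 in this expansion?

a_32 = 63

n=32: 1·32 2·16 4·8 8·4 16·2 32·1  f→[1+2+4+8+16+32]=63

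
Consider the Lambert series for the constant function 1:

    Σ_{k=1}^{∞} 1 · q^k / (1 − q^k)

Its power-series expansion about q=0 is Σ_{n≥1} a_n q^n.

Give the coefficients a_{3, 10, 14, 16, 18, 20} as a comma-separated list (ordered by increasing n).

[q^3] f(3)=1,f(1)=1 ⇒ 2
n=10: 1·10 2·5 5·2 10·1  f→[1+1+1+1]=4
n=14: 14·1 7·2 2·7 1·14  f→[1+1+1+1]=4
[q^16] f(16)=1,f(8)=1,f(4)=1,f(2)=1,f(1)=1 ⇒ 5
q^18  k|18↦f(k): 1:1 2:1 3:1 6:1 9:1 18:1  a_18=6
q^20  k|20↦f(k): 1:1 2:1 4:1 5:1 10:1 20:1  a_20=6

2, 4, 4, 5, 6, 6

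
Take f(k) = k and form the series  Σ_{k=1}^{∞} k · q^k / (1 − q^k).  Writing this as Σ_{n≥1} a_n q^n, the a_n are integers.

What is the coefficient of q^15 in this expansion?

n=15: 1·15 3·5 5·3 15·1  f→[1+3+5+15]=24

a_15 = 24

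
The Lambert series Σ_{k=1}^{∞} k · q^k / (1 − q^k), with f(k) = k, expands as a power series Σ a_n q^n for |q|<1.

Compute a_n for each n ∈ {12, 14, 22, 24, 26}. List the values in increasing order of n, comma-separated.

n=12: 1·12 2·6 3·4 4·3 6·2 12·1  f→[1+2+3+4+6+12]=28
n=14: 14·1 7·2 2·7 1·14  f→[14+7+2+1]=24
[q^22] f(1)=1,f(2)=2,f(11)=11,f(22)=22 ⇒ 36
n=24: 1·24 2·12 3·8 4·6 6·4 8·3 12·2 24·1  f→[1+2+3+4+6+8+12+24]=60
q^26  k|26↦f(k): 26:26 13:13 2:2 1:1  a_26=42

28, 24, 36, 60, 42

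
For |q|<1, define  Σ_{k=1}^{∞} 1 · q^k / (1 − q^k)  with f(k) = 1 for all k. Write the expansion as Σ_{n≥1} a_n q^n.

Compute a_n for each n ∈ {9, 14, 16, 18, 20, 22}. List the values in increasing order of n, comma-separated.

3, 4, 5, 6, 6, 4

[q^9] f(9)=1,f(3)=1,f(1)=1 ⇒ 3
q^14  k|14↦f(k): 1:1 2:1 7:1 14:1  a_14=4
d|16:{1,2,4,8,16}  Σf=1+1+1+1+1=5
n=18: 1·18 2·9 3·6 6·3 9·2 18·1  f→[1+1+1+1+1+1]=6
q^20  k|20↦f(k): 20:1 10:1 5:1 4:1 2:1 1:1  a_20=6
n=22: 22·1 11·2 2·11 1·22  f→[1+1+1+1]=4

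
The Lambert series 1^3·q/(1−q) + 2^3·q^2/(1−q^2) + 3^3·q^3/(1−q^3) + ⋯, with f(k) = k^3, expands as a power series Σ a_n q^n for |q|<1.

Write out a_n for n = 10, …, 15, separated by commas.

1134, 1332, 2044, 2198, 3096, 3528

d|10:{1,2,5,10}  Σf=1+8+125+1000=1134
[q^11] f(11)=1331,f(1)=1 ⇒ 1332
d|12:{12,6,4,3,2,1}  Σf=1728+216+64+27+8+1=2044
q^13  k|13↦f(k): 1:1 13:2197  a_13=2198
[q^14] f(1)=1,f(2)=8,f(7)=343,f(14)=2744 ⇒ 3096
[q^15] f(1)=1,f(3)=27,f(5)=125,f(15)=3375 ⇒ 3528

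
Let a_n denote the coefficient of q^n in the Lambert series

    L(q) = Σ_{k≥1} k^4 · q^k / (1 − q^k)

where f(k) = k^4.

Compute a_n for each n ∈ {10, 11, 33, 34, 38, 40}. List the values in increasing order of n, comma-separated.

[q^10] f(1)=1,f(2)=16,f(5)=625,f(10)=10000 ⇒ 10642
q^11  k|11↦f(k): 1:1 11:14641  a_11=14642
d|33:{1,3,11,33}  Σf=1+81+14641+1185921=1200644
d|34:{34,17,2,1}  Σf=1336336+83521+16+1=1419874
d|38:{1,2,19,38}  Σf=1+16+130321+2085136=2215474
[q^40] f(40)=2560000,f(20)=160000,f(10)=10000,f(8)=4096,f(5)=625,f(4)=256,f(2)=16,f(1)=1 ⇒ 2734994

10642, 14642, 1200644, 1419874, 2215474, 2734994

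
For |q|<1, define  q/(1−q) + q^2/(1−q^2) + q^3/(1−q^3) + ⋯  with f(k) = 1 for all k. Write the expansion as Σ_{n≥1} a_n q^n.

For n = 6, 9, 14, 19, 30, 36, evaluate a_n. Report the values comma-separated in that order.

[q^6] f(1)=1,f(2)=1,f(3)=1,f(6)=1 ⇒ 4
[q^9] f(1)=1,f(3)=1,f(9)=1 ⇒ 3
[q^14] f(14)=1,f(7)=1,f(2)=1,f(1)=1 ⇒ 4
d|19:{1,19}  Σf=1+1=2
q^30  k|30↦f(k): 1:1 2:1 3:1 5:1 6:1 10:1 15:1 30:1  a_30=8
d|36:{36,18,12,9,6,4,3,2,1}  Σf=1+1+1+1+1+1+1+1+1=9

4, 3, 4, 2, 8, 9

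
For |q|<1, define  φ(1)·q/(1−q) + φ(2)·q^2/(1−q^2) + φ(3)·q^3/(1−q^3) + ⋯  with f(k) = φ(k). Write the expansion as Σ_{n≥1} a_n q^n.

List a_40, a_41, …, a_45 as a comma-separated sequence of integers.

[q^40] φ(1)=1,φ(2)=1,φ(4)=2,φ(5)=4,φ(8)=4,φ(10)=4,φ(20)=8,φ(40)=16 ⇒ 40
n=41: 1·41 41·1  φ→[1+40]=41
[q^42] φ(1)=1,φ(2)=1,φ(3)=2,φ(6)=2,φ(7)=6,φ(14)=6,φ(21)=12,φ(42)=12 ⇒ 42
q^43  k|43↦φ(k): 43:42 1:1  a_43=43
n=44: 1·44 2·22 4·11 11·4 22·2 44·1  φ→[1+1+2+10+10+20]=44
n=45: 1·45 3·15 5·9 9·5 15·3 45·1  φ→[1+2+4+6+8+24]=45

40, 41, 42, 43, 44, 45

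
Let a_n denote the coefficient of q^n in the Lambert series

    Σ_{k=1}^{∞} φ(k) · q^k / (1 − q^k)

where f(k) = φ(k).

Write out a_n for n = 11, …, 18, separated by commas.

[q^11] φ(1)=1,φ(11)=10 ⇒ 11
n=12: 1·12 2·6 3·4 4·3 6·2 12·1  φ→[1+1+2+2+2+4]=12
d|13:{1,13}  Σφ=1+12=13
q^14  k|14↦φ(k): 1:1 2:1 7:6 14:6  a_14=14
n=15: 1·15 3·5 5·3 15·1  φ→[1+2+4+8]=15
[q^16] φ(16)=8,φ(8)=4,φ(4)=2,φ(2)=1,φ(1)=1 ⇒ 16
d|17:{17,1}  Σφ=16+1=17
n=18: 18·1 9·2 6·3 3·6 2·9 1·18  φ→[6+6+2+2+1+1]=18

11, 12, 13, 14, 15, 16, 17, 18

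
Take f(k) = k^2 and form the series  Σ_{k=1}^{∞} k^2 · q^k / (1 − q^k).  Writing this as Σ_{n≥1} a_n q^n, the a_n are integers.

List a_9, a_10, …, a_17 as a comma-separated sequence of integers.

91, 130, 122, 210, 170, 250, 260, 341, 290

q^9  k|9↦f(k): 1:1 3:9 9:81  a_9=91
d|10:{1,2,5,10}  Σf=1+4+25+100=130
q^11  k|11↦f(k): 11:121 1:1  a_11=122
q^12  k|12↦f(k): 1:1 2:4 3:9 4:16 6:36 12:144  a_12=210
n=13: 13·1 1·13  f→[169+1]=170
[q^14] f(1)=1,f(2)=4,f(7)=49,f(14)=196 ⇒ 250
d|15:{15,5,3,1}  Σf=225+25+9+1=260
d|16:{16,8,4,2,1}  Σf=256+64+16+4+1=341
d|17:{1,17}  Σf=1+289=290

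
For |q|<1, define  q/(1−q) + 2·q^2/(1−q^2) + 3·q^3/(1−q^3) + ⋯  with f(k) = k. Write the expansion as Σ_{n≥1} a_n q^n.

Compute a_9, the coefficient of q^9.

a_9 = 13

d|9:{9,3,1}  Σf=9+3+1=13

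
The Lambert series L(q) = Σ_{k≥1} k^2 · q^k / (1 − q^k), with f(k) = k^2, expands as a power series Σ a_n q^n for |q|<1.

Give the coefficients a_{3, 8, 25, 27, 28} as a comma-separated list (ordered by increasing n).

10, 85, 651, 820, 1050

q^3  k|3↦f(k): 3:9 1:1  a_3=10
d|8:{1,2,4,8}  Σf=1+4+16+64=85
n=25: 25·1 5·5 1·25  f→[625+25+1]=651
n=27: 1·27 3·9 9·3 27·1  f→[1+9+81+729]=820
n=28: 28·1 14·2 7·4 4·7 2·14 1·28  f→[784+196+49+16+4+1]=1050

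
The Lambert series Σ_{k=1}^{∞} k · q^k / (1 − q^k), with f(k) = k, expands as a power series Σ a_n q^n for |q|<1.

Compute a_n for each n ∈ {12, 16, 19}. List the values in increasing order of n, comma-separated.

n=12: 12·1 6·2 4·3 3·4 2·6 1·12  f→[12+6+4+3+2+1]=28
q^16  k|16↦f(k): 1:1 2:2 4:4 8:8 16:16  a_16=31
q^19  k|19↦f(k): 1:1 19:19  a_19=20

28, 31, 20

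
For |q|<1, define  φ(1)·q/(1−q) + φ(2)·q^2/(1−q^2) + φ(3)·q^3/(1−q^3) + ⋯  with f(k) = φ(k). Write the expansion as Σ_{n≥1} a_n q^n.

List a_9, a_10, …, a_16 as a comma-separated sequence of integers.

d|9:{9,3,1}  Σφ=6+2+1=9
[q^10] φ(10)=4,φ(5)=4,φ(2)=1,φ(1)=1 ⇒ 10
d|11:{11,1}  Σφ=10+1=11
n=12: 12·1 6·2 4·3 3·4 2·6 1·12  φ→[4+2+2+2+1+1]=12
[q^13] φ(1)=1,φ(13)=12 ⇒ 13
[q^14] φ(1)=1,φ(2)=1,φ(7)=6,φ(14)=6 ⇒ 14
d|15:{15,5,3,1}  Σφ=8+4+2+1=15
[q^16] φ(1)=1,φ(2)=1,φ(4)=2,φ(8)=4,φ(16)=8 ⇒ 16

9, 10, 11, 12, 13, 14, 15, 16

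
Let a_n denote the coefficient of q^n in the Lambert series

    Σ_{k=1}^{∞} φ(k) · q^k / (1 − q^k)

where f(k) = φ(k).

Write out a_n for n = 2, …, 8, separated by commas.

[q^2] φ(1)=1,φ(2)=1 ⇒ 2
q^3  k|3↦φ(k): 1:1 3:2  a_3=3
d|4:{4,2,1}  Σφ=2+1+1=4
d|5:{5,1}  Σφ=4+1=5
[q^6] φ(1)=1,φ(2)=1,φ(3)=2,φ(6)=2 ⇒ 6
[q^7] φ(7)=6,φ(1)=1 ⇒ 7
d|8:{8,4,2,1}  Σφ=4+2+1+1=8

2, 3, 4, 5, 6, 7, 8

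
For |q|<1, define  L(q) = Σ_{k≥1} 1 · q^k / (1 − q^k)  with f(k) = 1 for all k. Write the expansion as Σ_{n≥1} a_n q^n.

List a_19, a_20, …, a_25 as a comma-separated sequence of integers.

[q^19] f(1)=1,f(19)=1 ⇒ 2
[q^20] f(20)=1,f(10)=1,f(5)=1,f(4)=1,f(2)=1,f(1)=1 ⇒ 6
[q^21] f(21)=1,f(7)=1,f(3)=1,f(1)=1 ⇒ 4
[q^22] f(22)=1,f(11)=1,f(2)=1,f(1)=1 ⇒ 4
[q^23] f(1)=1,f(23)=1 ⇒ 2
n=24: 1·24 2·12 3·8 4·6 6·4 8·3 12·2 24·1  f→[1+1+1+1+1+1+1+1]=8
d|25:{1,5,25}  Σf=1+1+1=3

2, 6, 4, 4, 2, 8, 3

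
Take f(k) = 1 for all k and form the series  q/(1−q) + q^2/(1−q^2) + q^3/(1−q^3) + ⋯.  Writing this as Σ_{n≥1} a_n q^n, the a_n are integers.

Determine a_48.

[q^48] f(1)=1,f(2)=1,f(3)=1,f(4)=1,f(6)=1,f(8)=1,f(12)=1,f(16)=1,f(24)=1,f(48)=1 ⇒ 10

a_48 = 10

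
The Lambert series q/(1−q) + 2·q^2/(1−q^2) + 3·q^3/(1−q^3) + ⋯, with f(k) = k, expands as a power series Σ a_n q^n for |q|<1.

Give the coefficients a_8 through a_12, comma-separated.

15, 13, 18, 12, 28

q^8  k|8↦f(k): 8:8 4:4 2:2 1:1  a_8=15
q^9  k|9↦f(k): 1:1 3:3 9:9  a_9=13
d|10:{10,5,2,1}  Σf=10+5+2+1=18
d|11:{1,11}  Σf=1+11=12
q^12  k|12↦f(k): 12:12 6:6 4:4 3:3 2:2 1:1  a_12=28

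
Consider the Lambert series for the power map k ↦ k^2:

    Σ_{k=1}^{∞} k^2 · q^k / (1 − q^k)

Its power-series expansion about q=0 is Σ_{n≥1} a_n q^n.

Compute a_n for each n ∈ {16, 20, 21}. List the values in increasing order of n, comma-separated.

341, 546, 500

q^16  k|16↦f(k): 1:1 2:4 4:16 8:64 16:256  a_16=341
[q^20] f(1)=1,f(2)=4,f(4)=16,f(5)=25,f(10)=100,f(20)=400 ⇒ 546
q^21  k|21↦f(k): 1:1 3:9 7:49 21:441  a_21=500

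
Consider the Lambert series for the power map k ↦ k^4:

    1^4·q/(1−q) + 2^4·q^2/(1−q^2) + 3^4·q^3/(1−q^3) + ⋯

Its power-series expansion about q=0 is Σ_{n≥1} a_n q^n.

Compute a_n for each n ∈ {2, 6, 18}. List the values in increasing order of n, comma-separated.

n=2: 2·1 1·2  f→[16+1]=17
n=6: 6·1 3·2 2·3 1·6  f→[1296+81+16+1]=1394
d|18:{18,9,6,3,2,1}  Σf=104976+6561+1296+81+16+1=112931

17, 1394, 112931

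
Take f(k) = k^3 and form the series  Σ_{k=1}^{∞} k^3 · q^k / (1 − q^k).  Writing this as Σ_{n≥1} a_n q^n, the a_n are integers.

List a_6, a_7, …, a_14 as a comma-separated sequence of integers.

252, 344, 585, 757, 1134, 1332, 2044, 2198, 3096

q^6  k|6↦f(k): 1:1 2:8 3:27 6:216  a_6=252
d|7:{7,1}  Σf=343+1=344
d|8:{8,4,2,1}  Σf=512+64+8+1=585
n=9: 1·9 3·3 9·1  f→[1+27+729]=757
q^10  k|10↦f(k): 1:1 2:8 5:125 10:1000  a_10=1134
[q^11] f(11)=1331,f(1)=1 ⇒ 1332
d|12:{12,6,4,3,2,1}  Σf=1728+216+64+27+8+1=2044
q^13  k|13↦f(k): 13:2197 1:1  a_13=2198
[q^14] f(1)=1,f(2)=8,f(7)=343,f(14)=2744 ⇒ 3096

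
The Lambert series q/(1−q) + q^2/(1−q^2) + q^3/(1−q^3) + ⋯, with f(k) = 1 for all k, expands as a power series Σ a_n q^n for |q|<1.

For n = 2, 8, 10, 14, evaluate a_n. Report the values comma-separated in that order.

q^2  k|2↦f(k): 2:1 1:1  a_2=2
q^8  k|8↦f(k): 8:1 4:1 2:1 1:1  a_8=4
n=10: 1·10 2·5 5·2 10·1  f→[1+1+1+1]=4
[q^14] f(14)=1,f(7)=1,f(2)=1,f(1)=1 ⇒ 4

2, 4, 4, 4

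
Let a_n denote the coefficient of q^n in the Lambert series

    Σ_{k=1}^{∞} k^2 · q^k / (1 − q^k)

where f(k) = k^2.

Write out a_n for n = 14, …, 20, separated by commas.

d|14:{1,2,7,14}  Σf=1+4+49+196=250
n=15: 1·15 3·5 5·3 15·1  f→[1+9+25+225]=260
n=16: 1·16 2·8 4·4 8·2 16·1  f→[1+4+16+64+256]=341
q^17  k|17↦f(k): 17:289 1:1  a_17=290
d|18:{18,9,6,3,2,1}  Σf=324+81+36+9+4+1=455
d|19:{19,1}  Σf=361+1=362
n=20: 1·20 2·10 4·5 5·4 10·2 20·1  f→[1+4+16+25+100+400]=546

250, 260, 341, 290, 455, 362, 546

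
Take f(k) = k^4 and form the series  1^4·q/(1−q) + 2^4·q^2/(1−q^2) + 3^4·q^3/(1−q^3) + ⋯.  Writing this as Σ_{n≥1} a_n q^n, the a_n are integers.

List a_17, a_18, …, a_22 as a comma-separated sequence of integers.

83522, 112931, 130322, 170898, 196964, 248914

q^17  k|17↦f(k): 17:83521 1:1  a_17=83522
q^18  k|18↦f(k): 18:104976 9:6561 6:1296 3:81 2:16 1:1  a_18=112931
[q^19] f(19)=130321,f(1)=1 ⇒ 130322
[q^20] f(1)=1,f(2)=16,f(4)=256,f(5)=625,f(10)=10000,f(20)=160000 ⇒ 170898
d|21:{1,3,7,21}  Σf=1+81+2401+194481=196964
q^22  k|22↦f(k): 1:1 2:16 11:14641 22:234256  a_22=248914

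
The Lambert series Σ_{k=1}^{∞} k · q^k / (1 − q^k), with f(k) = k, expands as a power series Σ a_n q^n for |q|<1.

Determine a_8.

d|8:{8,4,2,1}  Σf=8+4+2+1=15

a_8 = 15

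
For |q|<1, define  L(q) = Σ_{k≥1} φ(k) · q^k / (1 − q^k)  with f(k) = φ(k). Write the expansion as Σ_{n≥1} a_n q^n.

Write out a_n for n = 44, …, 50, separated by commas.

[q^44] φ(1)=1,φ(2)=1,φ(4)=2,φ(11)=10,φ(22)=10,φ(44)=20 ⇒ 44
[q^45] φ(1)=1,φ(3)=2,φ(5)=4,φ(9)=6,φ(15)=8,φ(45)=24 ⇒ 45
[q^46] φ(46)=22,φ(23)=22,φ(2)=1,φ(1)=1 ⇒ 46
q^47  k|47↦φ(k): 47:46 1:1  a_47=47
d|48:{1,2,3,4,6,8,12,16,24,48}  Σφ=1+1+2+2+2+4+4+8+8+16=48
n=49: 49·1 7·7 1·49  φ→[42+6+1]=49
n=50: 1·50 2·25 5·10 10·5 25·2 50·1  φ→[1+1+4+4+20+20]=50

44, 45, 46, 47, 48, 49, 50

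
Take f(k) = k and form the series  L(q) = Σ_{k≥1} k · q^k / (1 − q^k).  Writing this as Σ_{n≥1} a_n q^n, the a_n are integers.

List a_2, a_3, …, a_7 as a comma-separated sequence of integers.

n=2: 2·1 1·2  f→[2+1]=3
[q^3] f(3)=3,f(1)=1 ⇒ 4
n=4: 4·1 2·2 1·4  f→[4+2+1]=7
d|5:{5,1}  Σf=5+1=6
n=6: 6·1 3·2 2·3 1·6  f→[6+3+2+1]=12
[q^7] f(7)=7,f(1)=1 ⇒ 8

3, 4, 7, 6, 12, 8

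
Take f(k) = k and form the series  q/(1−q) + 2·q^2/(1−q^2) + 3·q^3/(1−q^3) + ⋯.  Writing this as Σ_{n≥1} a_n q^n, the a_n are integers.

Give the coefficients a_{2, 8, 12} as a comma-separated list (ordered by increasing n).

3, 15, 28

n=2: 1·2 2·1  f→[1+2]=3
n=8: 8·1 4·2 2·4 1·8  f→[8+4+2+1]=15
[q^12] f(12)=12,f(6)=6,f(4)=4,f(3)=3,f(2)=2,f(1)=1 ⇒ 28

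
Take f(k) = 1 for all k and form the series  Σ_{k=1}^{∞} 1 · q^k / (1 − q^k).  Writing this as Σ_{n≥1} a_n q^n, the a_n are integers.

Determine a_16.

a_16 = 5

q^16  k|16↦f(k): 1:1 2:1 4:1 8:1 16:1  a_16=5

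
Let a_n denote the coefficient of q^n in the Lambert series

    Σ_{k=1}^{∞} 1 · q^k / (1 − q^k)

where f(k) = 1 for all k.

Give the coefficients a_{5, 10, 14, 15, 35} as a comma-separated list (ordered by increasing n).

2, 4, 4, 4, 4

n=5: 5·1 1·5  f→[1+1]=2
[q^10] f(10)=1,f(5)=1,f(2)=1,f(1)=1 ⇒ 4
d|14:{1,2,7,14}  Σf=1+1+1+1=4
q^15  k|15↦f(k): 15:1 5:1 3:1 1:1  a_15=4
d|35:{1,5,7,35}  Σf=1+1+1+1=4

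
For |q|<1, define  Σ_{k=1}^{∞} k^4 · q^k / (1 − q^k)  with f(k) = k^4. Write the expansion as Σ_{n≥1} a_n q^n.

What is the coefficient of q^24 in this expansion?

a_24 = 358258

[q^24] f(24)=331776,f(12)=20736,f(8)=4096,f(6)=1296,f(4)=256,f(3)=81,f(2)=16,f(1)=1 ⇒ 358258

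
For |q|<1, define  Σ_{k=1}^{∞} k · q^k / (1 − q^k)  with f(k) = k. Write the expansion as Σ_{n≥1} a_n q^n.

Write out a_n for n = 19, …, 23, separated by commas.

n=19: 1·19 19·1  f→[1+19]=20
n=20: 20·1 10·2 5·4 4·5 2·10 1·20  f→[20+10+5+4+2+1]=42
n=21: 21·1 7·3 3·7 1·21  f→[21+7+3+1]=32
n=22: 22·1 11·2 2·11 1·22  f→[22+11+2+1]=36
d|23:{23,1}  Σf=23+1=24

20, 42, 32, 36, 24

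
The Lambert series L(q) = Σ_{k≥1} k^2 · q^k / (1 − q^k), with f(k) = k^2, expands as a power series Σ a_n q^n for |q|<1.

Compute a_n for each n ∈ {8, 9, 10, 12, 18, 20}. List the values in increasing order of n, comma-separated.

q^8  k|8↦f(k): 1:1 2:4 4:16 8:64  a_8=85
[q^9] f(9)=81,f(3)=9,f(1)=1 ⇒ 91
q^10  k|10↦f(k): 10:100 5:25 2:4 1:1  a_10=130
q^12  k|12↦f(k): 12:144 6:36 4:16 3:9 2:4 1:1  a_12=210
[q^18] f(1)=1,f(2)=4,f(3)=9,f(6)=36,f(9)=81,f(18)=324 ⇒ 455
[q^20] f(1)=1,f(2)=4,f(4)=16,f(5)=25,f(10)=100,f(20)=400 ⇒ 546

85, 91, 130, 210, 455, 546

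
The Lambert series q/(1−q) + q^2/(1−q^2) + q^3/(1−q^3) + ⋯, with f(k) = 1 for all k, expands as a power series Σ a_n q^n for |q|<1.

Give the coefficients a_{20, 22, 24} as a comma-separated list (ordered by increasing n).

6, 4, 8

n=20: 1·20 2·10 4·5 5·4 10·2 20·1  f→[1+1+1+1+1+1]=6
[q^22] f(1)=1,f(2)=1,f(11)=1,f(22)=1 ⇒ 4
[q^24] f(24)=1,f(12)=1,f(8)=1,f(6)=1,f(4)=1,f(3)=1,f(2)=1,f(1)=1 ⇒ 8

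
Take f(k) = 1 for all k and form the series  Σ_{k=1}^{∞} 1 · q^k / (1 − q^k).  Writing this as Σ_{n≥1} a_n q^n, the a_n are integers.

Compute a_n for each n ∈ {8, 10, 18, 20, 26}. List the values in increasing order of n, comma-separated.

[q^8] f(8)=1,f(4)=1,f(2)=1,f(1)=1 ⇒ 4
n=10: 1·10 2·5 5·2 10·1  f→[1+1+1+1]=4
q^18  k|18↦f(k): 1:1 2:1 3:1 6:1 9:1 18:1  a_18=6
n=20: 1·20 2·10 4·5 5·4 10·2 20·1  f→[1+1+1+1+1+1]=6
[q^26] f(26)=1,f(13)=1,f(2)=1,f(1)=1 ⇒ 4

4, 4, 6, 6, 4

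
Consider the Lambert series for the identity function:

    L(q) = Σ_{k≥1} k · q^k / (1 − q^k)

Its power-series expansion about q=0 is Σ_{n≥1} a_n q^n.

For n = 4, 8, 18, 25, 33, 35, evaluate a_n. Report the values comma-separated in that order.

7, 15, 39, 31, 48, 48

d|4:{1,2,4}  Σf=1+2+4=7
q^8  k|8↦f(k): 8:8 4:4 2:2 1:1  a_8=15
n=18: 1·18 2·9 3·6 6·3 9·2 18·1  f→[1+2+3+6+9+18]=39
[q^25] f(25)=25,f(5)=5,f(1)=1 ⇒ 31
q^33  k|33↦f(k): 1:1 3:3 11:11 33:33  a_33=48
d|35:{1,5,7,35}  Σf=1+5+7+35=48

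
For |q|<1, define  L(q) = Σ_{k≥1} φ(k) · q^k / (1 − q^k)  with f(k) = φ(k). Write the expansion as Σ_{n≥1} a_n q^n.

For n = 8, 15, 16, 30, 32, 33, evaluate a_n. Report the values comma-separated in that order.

n=8: 1·8 2·4 4·2 8·1  φ→[1+1+2+4]=8
d|15:{15,5,3,1}  Σφ=8+4+2+1=15
q^16  k|16↦φ(k): 1:1 2:1 4:2 8:4 16:8  a_16=16
d|30:{1,2,3,5,6,10,15,30}  Σφ=1+1+2+4+2+4+8+8=30
n=32: 32·1 16·2 8·4 4·8 2·16 1·32  φ→[16+8+4+2+1+1]=32
[q^33] φ(1)=1,φ(3)=2,φ(11)=10,φ(33)=20 ⇒ 33

8, 15, 16, 30, 32, 33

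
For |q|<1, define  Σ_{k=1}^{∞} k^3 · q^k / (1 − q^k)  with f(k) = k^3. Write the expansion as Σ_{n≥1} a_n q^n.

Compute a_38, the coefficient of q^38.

a_38 = 61740

n=38: 38·1 19·2 2·19 1·38  f→[54872+6859+8+1]=61740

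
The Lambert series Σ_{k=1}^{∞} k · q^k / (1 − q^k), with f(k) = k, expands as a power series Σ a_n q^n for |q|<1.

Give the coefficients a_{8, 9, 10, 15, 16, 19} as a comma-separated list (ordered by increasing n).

15, 13, 18, 24, 31, 20

d|8:{8,4,2,1}  Σf=8+4+2+1=15
[q^9] f(1)=1,f(3)=3,f(9)=9 ⇒ 13
q^10  k|10↦f(k): 10:10 5:5 2:2 1:1  a_10=18
n=15: 15·1 5·3 3·5 1·15  f→[15+5+3+1]=24
d|16:{1,2,4,8,16}  Σf=1+2+4+8+16=31
n=19: 19·1 1·19  f→[19+1]=20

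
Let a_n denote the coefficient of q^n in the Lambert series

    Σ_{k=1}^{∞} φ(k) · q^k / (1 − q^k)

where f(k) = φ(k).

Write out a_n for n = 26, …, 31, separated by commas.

[q^26] φ(26)=12,φ(13)=12,φ(2)=1,φ(1)=1 ⇒ 26
d|27:{1,3,9,27}  Σφ=1+2+6+18=27
q^28  k|28↦φ(k): 28:12 14:6 7:6 4:2 2:1 1:1  a_28=28
[q^29] φ(1)=1,φ(29)=28 ⇒ 29
q^30  k|30↦φ(k): 1:1 2:1 3:2 5:4 6:2 10:4 15:8 30:8  a_30=30
n=31: 1·31 31·1  φ→[1+30]=31

26, 27, 28, 29, 30, 31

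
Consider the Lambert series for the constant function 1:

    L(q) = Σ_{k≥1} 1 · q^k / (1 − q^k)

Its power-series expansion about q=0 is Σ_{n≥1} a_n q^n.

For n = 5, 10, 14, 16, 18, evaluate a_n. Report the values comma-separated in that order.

2, 4, 4, 5, 6

q^5  k|5↦f(k): 5:1 1:1  a_5=2
[q^10] f(1)=1,f(2)=1,f(5)=1,f(10)=1 ⇒ 4
n=14: 14·1 7·2 2·7 1·14  f→[1+1+1+1]=4
d|16:{16,8,4,2,1}  Σf=1+1+1+1+1=5
q^18  k|18↦f(k): 1:1 2:1 3:1 6:1 9:1 18:1  a_18=6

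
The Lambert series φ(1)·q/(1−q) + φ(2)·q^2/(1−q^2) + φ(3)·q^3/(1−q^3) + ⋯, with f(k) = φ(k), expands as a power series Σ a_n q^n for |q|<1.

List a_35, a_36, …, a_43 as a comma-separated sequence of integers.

d|35:{35,7,5,1}  Σφ=24+6+4+1=35
q^36  k|36↦φ(k): 36:12 18:6 12:4 9:6 6:2 4:2 3:2 2:1 1:1  a_36=36
n=37: 1·37 37·1  φ→[1+36]=37
[q^38] φ(1)=1,φ(2)=1,φ(19)=18,φ(38)=18 ⇒ 38
[q^39] φ(1)=1,φ(3)=2,φ(13)=12,φ(39)=24 ⇒ 39
d|40:{1,2,4,5,8,10,20,40}  Σφ=1+1+2+4+4+4+8+16=40
[q^41] φ(41)=40,φ(1)=1 ⇒ 41
d|42:{42,21,14,7,6,3,2,1}  Σφ=12+12+6+6+2+2+1+1=42
n=43: 1·43 43·1  φ→[1+42]=43

35, 36, 37, 38, 39, 40, 41, 42, 43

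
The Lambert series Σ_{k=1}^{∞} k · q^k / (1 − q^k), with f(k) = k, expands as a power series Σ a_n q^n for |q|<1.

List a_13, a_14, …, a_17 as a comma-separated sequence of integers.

14, 24, 24, 31, 18

q^13  k|13↦f(k): 13:13 1:1  a_13=14
n=14: 14·1 7·2 2·7 1·14  f→[14+7+2+1]=24
[q^15] f(15)=15,f(5)=5,f(3)=3,f(1)=1 ⇒ 24
d|16:{16,8,4,2,1}  Σf=16+8+4+2+1=31
n=17: 1·17 17·1  f→[1+17]=18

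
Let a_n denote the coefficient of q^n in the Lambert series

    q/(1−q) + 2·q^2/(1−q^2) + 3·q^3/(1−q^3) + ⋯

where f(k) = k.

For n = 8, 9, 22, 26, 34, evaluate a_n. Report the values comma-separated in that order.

15, 13, 36, 42, 54

d|8:{1,2,4,8}  Σf=1+2+4+8=15
d|9:{9,3,1}  Σf=9+3+1=13
n=22: 22·1 11·2 2·11 1·22  f→[22+11+2+1]=36
d|26:{26,13,2,1}  Σf=26+13+2+1=42
[q^34] f(1)=1,f(2)=2,f(17)=17,f(34)=34 ⇒ 54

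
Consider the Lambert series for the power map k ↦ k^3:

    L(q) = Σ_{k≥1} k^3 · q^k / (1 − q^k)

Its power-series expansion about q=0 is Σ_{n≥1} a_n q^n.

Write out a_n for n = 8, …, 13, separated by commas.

q^8  k|8↦f(k): 8:512 4:64 2:8 1:1  a_8=585
d|9:{1,3,9}  Σf=1+27+729=757
d|10:{10,5,2,1}  Σf=1000+125+8+1=1134
d|11:{11,1}  Σf=1331+1=1332
n=12: 1·12 2·6 3·4 4·3 6·2 12·1  f→[1+8+27+64+216+1728]=2044
d|13:{13,1}  Σf=2197+1=2198

585, 757, 1134, 1332, 2044, 2198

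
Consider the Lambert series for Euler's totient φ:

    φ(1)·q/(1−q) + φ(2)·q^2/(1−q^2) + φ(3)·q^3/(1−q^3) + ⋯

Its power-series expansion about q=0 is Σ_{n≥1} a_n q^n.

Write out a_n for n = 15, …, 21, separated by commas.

q^15  k|15↦φ(k): 1:1 3:2 5:4 15:8  a_15=15
q^16  k|16↦φ(k): 1:1 2:1 4:2 8:4 16:8  a_16=16
q^17  k|17↦φ(k): 1:1 17:16  a_17=17
q^18  k|18↦φ(k): 1:1 2:1 3:2 6:2 9:6 18:6  a_18=18
[q^19] φ(19)=18,φ(1)=1 ⇒ 19
q^20  k|20↦φ(k): 1:1 2:1 4:2 5:4 10:4 20:8  a_20=20
n=21: 21·1 7·3 3·7 1·21  φ→[12+6+2+1]=21

15, 16, 17, 18, 19, 20, 21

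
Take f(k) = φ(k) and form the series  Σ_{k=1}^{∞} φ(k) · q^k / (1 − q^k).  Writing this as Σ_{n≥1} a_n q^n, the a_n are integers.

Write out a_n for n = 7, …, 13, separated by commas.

d|7:{7,1}  Σφ=6+1=7
d|8:{1,2,4,8}  Σφ=1+1+2+4=8
d|9:{1,3,9}  Σφ=1+2+6=9
n=10: 1·10 2·5 5·2 10·1  φ→[1+1+4+4]=10
d|11:{11,1}  Σφ=10+1=11
n=12: 1·12 2·6 3·4 4·3 6·2 12·1  φ→[1+1+2+2+2+4]=12
[q^13] φ(13)=12,φ(1)=1 ⇒ 13

7, 8, 9, 10, 11, 12, 13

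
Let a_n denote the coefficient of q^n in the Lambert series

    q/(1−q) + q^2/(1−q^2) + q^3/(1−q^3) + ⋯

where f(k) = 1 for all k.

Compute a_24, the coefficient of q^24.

a_24 = 8

[q^24] f(1)=1,f(2)=1,f(3)=1,f(4)=1,f(6)=1,f(8)=1,f(12)=1,f(24)=1 ⇒ 8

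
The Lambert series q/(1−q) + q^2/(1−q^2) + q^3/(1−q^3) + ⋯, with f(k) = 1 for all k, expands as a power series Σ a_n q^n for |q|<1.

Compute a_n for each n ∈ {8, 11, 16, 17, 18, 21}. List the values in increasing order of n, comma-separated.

n=8: 8·1 4·2 2·4 1·8  f→[1+1+1+1]=4
n=11: 1·11 11·1  f→[1+1]=2
n=16: 16·1 8·2 4·4 2·8 1·16  f→[1+1+1+1+1]=5
q^17  k|17↦f(k): 17:1 1:1  a_17=2
n=18: 1·18 2·9 3·6 6·3 9·2 18·1  f→[1+1+1+1+1+1]=6
[q^21] f(1)=1,f(3)=1,f(7)=1,f(21)=1 ⇒ 4

4, 2, 5, 2, 6, 4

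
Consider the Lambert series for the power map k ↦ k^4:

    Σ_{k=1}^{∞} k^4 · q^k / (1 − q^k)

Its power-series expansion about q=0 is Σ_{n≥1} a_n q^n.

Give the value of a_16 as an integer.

[q^16] f(16)=65536,f(8)=4096,f(4)=256,f(2)=16,f(1)=1 ⇒ 69905

a_16 = 69905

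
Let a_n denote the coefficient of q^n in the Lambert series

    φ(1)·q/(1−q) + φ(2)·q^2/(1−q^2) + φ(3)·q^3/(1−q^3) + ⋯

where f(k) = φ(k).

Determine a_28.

n=28: 28·1 14·2 7·4 4·7 2·14 1·28  φ→[12+6+6+2+1+1]=28

a_28 = 28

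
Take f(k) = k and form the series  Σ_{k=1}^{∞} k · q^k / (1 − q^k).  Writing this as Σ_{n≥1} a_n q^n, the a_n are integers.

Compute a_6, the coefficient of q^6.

a_6 = 12

[q^6] f(6)=6,f(3)=3,f(2)=2,f(1)=1 ⇒ 12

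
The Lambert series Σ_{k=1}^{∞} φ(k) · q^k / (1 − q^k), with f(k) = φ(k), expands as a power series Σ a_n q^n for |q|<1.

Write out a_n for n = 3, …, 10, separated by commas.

q^3  k|3↦φ(k): 3:2 1:1  a_3=3
n=4: 4·1 2·2 1·4  φ→[2+1+1]=4
[q^5] φ(1)=1,φ(5)=4 ⇒ 5
[q^6] φ(1)=1,φ(2)=1,φ(3)=2,φ(6)=2 ⇒ 6
q^7  k|7↦φ(k): 1:1 7:6  a_7=7
d|8:{8,4,2,1}  Σφ=4+2+1+1=8
q^9  k|9↦φ(k): 9:6 3:2 1:1  a_9=9
q^10  k|10↦φ(k): 10:4 5:4 2:1 1:1  a_10=10

3, 4, 5, 6, 7, 8, 9, 10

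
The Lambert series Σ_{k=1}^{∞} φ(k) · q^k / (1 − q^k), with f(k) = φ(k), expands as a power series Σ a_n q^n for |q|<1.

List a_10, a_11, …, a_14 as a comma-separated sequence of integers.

d|10:{1,2,5,10}  Σφ=1+1+4+4=10
q^11  k|11↦φ(k): 1:1 11:10  a_11=11
q^12  k|12↦φ(k): 12:4 6:2 4:2 3:2 2:1 1:1  a_12=12
[q^13] φ(13)=12,φ(1)=1 ⇒ 13
q^14  k|14↦φ(k): 14:6 7:6 2:1 1:1  a_14=14

10, 11, 12, 13, 14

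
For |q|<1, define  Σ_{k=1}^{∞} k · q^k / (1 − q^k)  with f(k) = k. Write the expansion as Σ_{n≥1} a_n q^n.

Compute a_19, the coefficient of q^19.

a_19 = 20

[q^19] f(19)=19,f(1)=1 ⇒ 20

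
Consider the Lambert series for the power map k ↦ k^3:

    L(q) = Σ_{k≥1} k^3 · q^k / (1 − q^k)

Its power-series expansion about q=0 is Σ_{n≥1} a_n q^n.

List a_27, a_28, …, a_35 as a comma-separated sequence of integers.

d|27:{1,3,9,27}  Σf=1+27+729+19683=20440
q^28  k|28↦f(k): 28:21952 14:2744 7:343 4:64 2:8 1:1  a_28=25112
q^29  k|29↦f(k): 1:1 29:24389  a_29=24390
n=30: 30·1 15·2 10·3 6·5 5·6 3·10 2·15 1·30  f→[27000+3375+1000+216+125+27+8+1]=31752
q^31  k|31↦f(k): 1:1 31:29791  a_31=29792
q^32  k|32↦f(k): 32:32768 16:4096 8:512 4:64 2:8 1:1  a_32=37449
q^33  k|33↦f(k): 33:35937 11:1331 3:27 1:1  a_33=37296
d|34:{1,2,17,34}  Σf=1+8+4913+39304=44226
d|35:{1,5,7,35}  Σf=1+125+343+42875=43344

20440, 25112, 24390, 31752, 29792, 37449, 37296, 44226, 43344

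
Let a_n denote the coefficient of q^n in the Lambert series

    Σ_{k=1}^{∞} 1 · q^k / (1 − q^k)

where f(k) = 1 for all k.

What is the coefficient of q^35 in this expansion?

n=35: 1·35 5·7 7·5 35·1  f→[1+1+1+1]=4

a_35 = 4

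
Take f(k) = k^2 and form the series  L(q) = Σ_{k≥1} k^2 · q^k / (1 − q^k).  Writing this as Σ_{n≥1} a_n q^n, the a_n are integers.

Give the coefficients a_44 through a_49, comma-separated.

2562, 2366, 2650, 2210, 3410, 2451

q^44  k|44↦f(k): 44:1936 22:484 11:121 4:16 2:4 1:1  a_44=2562
d|45:{1,3,5,9,15,45}  Σf=1+9+25+81+225+2025=2366
[q^46] f(1)=1,f(2)=4,f(23)=529,f(46)=2116 ⇒ 2650
[q^47] f(47)=2209,f(1)=1 ⇒ 2210
q^48  k|48↦f(k): 1:1 2:4 3:9 4:16 6:36 8:64 12:144 16:256 24:576 48:2304  a_48=3410
n=49: 1·49 7·7 49·1  f→[1+49+2401]=2451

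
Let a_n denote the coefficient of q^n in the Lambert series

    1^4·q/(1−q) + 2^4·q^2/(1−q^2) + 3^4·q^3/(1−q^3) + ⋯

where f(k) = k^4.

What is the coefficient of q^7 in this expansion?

n=7: 7·1 1·7  f→[2401+1]=2402

a_7 = 2402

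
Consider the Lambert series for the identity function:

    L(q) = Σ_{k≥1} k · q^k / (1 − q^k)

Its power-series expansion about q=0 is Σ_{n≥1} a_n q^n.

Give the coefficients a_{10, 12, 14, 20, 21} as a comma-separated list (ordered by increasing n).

18, 28, 24, 42, 32

[q^10] f(10)=10,f(5)=5,f(2)=2,f(1)=1 ⇒ 18
n=12: 1·12 2·6 3·4 4·3 6·2 12·1  f→[1+2+3+4+6+12]=28
d|14:{1,2,7,14}  Σf=1+2+7+14=24
q^20  k|20↦f(k): 1:1 2:2 4:4 5:5 10:10 20:20  a_20=42
n=21: 1·21 3·7 7·3 21·1  f→[1+3+7+21]=32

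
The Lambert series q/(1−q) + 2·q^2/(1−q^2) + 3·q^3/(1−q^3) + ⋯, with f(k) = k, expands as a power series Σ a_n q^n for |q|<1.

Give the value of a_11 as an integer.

a_11 = 12

[q^11] f(11)=11,f(1)=1 ⇒ 12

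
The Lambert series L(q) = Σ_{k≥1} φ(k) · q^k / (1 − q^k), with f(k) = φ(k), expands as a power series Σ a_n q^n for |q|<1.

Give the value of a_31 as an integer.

n=31: 1·31 31·1  φ→[1+30]=31

a_31 = 31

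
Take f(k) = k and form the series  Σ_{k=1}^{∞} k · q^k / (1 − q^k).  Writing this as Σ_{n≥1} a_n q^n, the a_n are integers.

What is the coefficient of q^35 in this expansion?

a_35 = 48

d|35:{1,5,7,35}  Σf=1+5+7+35=48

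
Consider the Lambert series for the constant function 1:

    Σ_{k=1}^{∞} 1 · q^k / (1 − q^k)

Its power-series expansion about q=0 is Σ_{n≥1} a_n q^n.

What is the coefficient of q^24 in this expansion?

a_24 = 8

[q^24] f(24)=1,f(12)=1,f(8)=1,f(6)=1,f(4)=1,f(3)=1,f(2)=1,f(1)=1 ⇒ 8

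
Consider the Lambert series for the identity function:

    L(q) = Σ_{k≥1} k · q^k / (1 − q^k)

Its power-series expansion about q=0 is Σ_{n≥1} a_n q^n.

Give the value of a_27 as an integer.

n=27: 1·27 3·9 9·3 27·1  f→[1+3+9+27]=40

a_27 = 40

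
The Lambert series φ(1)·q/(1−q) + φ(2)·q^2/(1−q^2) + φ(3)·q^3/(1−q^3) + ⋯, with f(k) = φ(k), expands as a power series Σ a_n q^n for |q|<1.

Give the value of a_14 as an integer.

q^14  k|14↦φ(k): 14:6 7:6 2:1 1:1  a_14=14

a_14 = 14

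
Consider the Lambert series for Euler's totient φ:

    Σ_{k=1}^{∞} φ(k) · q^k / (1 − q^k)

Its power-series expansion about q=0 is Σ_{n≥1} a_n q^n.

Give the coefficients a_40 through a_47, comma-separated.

[q^40] φ(1)=1,φ(2)=1,φ(4)=2,φ(5)=4,φ(8)=4,φ(10)=4,φ(20)=8,φ(40)=16 ⇒ 40
d|41:{41,1}  Σφ=40+1=41
d|42:{42,21,14,7,6,3,2,1}  Σφ=12+12+6+6+2+2+1+1=42
n=43: 43·1 1·43  φ→[42+1]=43
d|44:{1,2,4,11,22,44}  Σφ=1+1+2+10+10+20=44
q^45  k|45↦φ(k): 1:1 3:2 5:4 9:6 15:8 45:24  a_45=45
d|46:{46,23,2,1}  Σφ=22+22+1+1=46
n=47: 47·1 1·47  φ→[46+1]=47

40, 41, 42, 43, 44, 45, 46, 47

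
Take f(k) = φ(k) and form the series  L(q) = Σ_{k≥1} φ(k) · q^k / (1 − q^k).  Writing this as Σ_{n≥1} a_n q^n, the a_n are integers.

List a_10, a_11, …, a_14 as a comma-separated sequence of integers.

n=10: 1·10 2·5 5·2 10·1  φ→[1+1+4+4]=10
[q^11] φ(11)=10,φ(1)=1 ⇒ 11
n=12: 12·1 6·2 4·3 3·4 2·6 1·12  φ→[4+2+2+2+1+1]=12
d|13:{1,13}  Σφ=1+12=13
d|14:{14,7,2,1}  Σφ=6+6+1+1=14

10, 11, 12, 13, 14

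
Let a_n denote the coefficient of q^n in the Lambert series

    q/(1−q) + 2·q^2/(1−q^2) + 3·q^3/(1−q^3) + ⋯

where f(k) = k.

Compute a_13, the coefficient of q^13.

n=13: 13·1 1·13  f→[13+1]=14

a_13 = 14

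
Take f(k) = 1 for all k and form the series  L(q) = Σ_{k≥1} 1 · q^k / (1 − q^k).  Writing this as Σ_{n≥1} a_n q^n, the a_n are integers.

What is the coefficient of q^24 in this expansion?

d|24:{24,12,8,6,4,3,2,1}  Σf=1+1+1+1+1+1+1+1=8

a_24 = 8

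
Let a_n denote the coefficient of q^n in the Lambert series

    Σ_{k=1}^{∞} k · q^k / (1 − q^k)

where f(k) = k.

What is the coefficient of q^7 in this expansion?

d|7:{1,7}  Σf=1+7=8

a_7 = 8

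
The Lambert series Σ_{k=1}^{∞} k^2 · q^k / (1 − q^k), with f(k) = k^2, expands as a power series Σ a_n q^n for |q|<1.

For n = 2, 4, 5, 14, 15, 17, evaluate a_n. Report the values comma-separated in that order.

5, 21, 26, 250, 260, 290

q^2  k|2↦f(k): 1:1 2:4  a_2=5
[q^4] f(4)=16,f(2)=4,f(1)=1 ⇒ 21
n=5: 1·5 5·1  f→[1+25]=26
q^14  k|14↦f(k): 14:196 7:49 2:4 1:1  a_14=250
q^15  k|15↦f(k): 1:1 3:9 5:25 15:225  a_15=260
[q^17] f(17)=289,f(1)=1 ⇒ 290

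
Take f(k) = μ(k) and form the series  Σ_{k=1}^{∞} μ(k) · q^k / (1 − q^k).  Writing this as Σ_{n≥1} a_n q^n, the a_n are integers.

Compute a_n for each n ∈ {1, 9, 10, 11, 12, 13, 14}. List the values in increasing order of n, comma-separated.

n=1: 1·1  μ→[1]=1
d|9:{1,3,9}  Σμ=1+(-1)+0=0
q^10  k|10↦μ(k): 10:1 5:-1 2:-1 1:1  a_10=0
q^11  k|11↦μ(k): 1:1 11:-1  a_11=0
q^12  k|12↦μ(k): 1:1 2:-1 3:-1 4:0 6:1 12:0  a_12=0
q^13  k|13↦μ(k): 1:1 13:-1  a_13=0
d|14:{14,7,2,1}  Σμ=1+(-1)+(-1)+1=0

1, 0, 0, 0, 0, 0, 0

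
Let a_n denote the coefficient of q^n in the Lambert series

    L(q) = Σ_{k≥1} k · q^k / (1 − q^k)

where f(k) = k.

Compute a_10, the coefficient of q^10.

n=10: 1·10 2·5 5·2 10·1  f→[1+2+5+10]=18

a_10 = 18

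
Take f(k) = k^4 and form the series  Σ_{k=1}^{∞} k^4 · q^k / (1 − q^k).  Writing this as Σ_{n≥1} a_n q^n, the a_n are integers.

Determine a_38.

[q^38] f(1)=1,f(2)=16,f(19)=130321,f(38)=2085136 ⇒ 2215474

a_38 = 2215474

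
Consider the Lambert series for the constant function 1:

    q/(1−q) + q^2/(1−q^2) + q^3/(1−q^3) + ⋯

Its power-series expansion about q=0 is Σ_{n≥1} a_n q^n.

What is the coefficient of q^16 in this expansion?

a_16 = 5

[q^16] f(1)=1,f(2)=1,f(4)=1,f(8)=1,f(16)=1 ⇒ 5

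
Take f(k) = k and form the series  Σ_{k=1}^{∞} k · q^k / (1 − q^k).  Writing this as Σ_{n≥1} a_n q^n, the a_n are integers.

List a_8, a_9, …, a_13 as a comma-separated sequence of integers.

n=8: 8·1 4·2 2·4 1·8  f→[8+4+2+1]=15
d|9:{1,3,9}  Σf=1+3+9=13
n=10: 1·10 2·5 5·2 10·1  f→[1+2+5+10]=18
[q^11] f(11)=11,f(1)=1 ⇒ 12
d|12:{12,6,4,3,2,1}  Σf=12+6+4+3+2+1=28
n=13: 13·1 1·13  f→[13+1]=14

15, 13, 18, 12, 28, 14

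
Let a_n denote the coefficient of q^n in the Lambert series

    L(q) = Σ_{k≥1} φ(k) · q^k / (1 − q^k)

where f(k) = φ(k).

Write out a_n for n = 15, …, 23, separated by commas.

[q^15] φ(15)=8,φ(5)=4,φ(3)=2,φ(1)=1 ⇒ 15
[q^16] φ(16)=8,φ(8)=4,φ(4)=2,φ(2)=1,φ(1)=1 ⇒ 16
n=17: 1·17 17·1  φ→[1+16]=17
d|18:{1,2,3,6,9,18}  Σφ=1+1+2+2+6+6=18
d|19:{19,1}  Σφ=18+1=19
q^20  k|20↦φ(k): 1:1 2:1 4:2 5:4 10:4 20:8  a_20=20
q^21  k|21↦φ(k): 21:12 7:6 3:2 1:1  a_21=21
q^22  k|22↦φ(k): 22:10 11:10 2:1 1:1  a_22=22
[q^23] φ(23)=22,φ(1)=1 ⇒ 23

15, 16, 17, 18, 19, 20, 21, 22, 23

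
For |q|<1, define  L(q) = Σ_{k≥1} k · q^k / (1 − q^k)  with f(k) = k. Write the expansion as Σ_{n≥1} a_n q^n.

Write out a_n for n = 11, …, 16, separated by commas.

12, 28, 14, 24, 24, 31

q^11  k|11↦f(k): 1:1 11:11  a_11=12
q^12  k|12↦f(k): 12:12 6:6 4:4 3:3 2:2 1:1  a_12=28
d|13:{13,1}  Σf=13+1=14
[q^14] f(14)=14,f(7)=7,f(2)=2,f(1)=1 ⇒ 24
n=15: 15·1 5·3 3·5 1·15  f→[15+5+3+1]=24
q^16  k|16↦f(k): 1:1 2:2 4:4 8:8 16:16  a_16=31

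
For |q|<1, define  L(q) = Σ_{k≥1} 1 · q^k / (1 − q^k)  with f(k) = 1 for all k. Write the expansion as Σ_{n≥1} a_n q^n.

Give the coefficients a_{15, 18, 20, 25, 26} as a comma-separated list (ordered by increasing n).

n=15: 1·15 3·5 5·3 15·1  f→[1+1+1+1]=4
[q^18] f(18)=1,f(9)=1,f(6)=1,f(3)=1,f(2)=1,f(1)=1 ⇒ 6
[q^20] f(1)=1,f(2)=1,f(4)=1,f(5)=1,f(10)=1,f(20)=1 ⇒ 6
q^25  k|25↦f(k): 25:1 5:1 1:1  a_25=3
d|26:{26,13,2,1}  Σf=1+1+1+1=4

4, 6, 6, 3, 4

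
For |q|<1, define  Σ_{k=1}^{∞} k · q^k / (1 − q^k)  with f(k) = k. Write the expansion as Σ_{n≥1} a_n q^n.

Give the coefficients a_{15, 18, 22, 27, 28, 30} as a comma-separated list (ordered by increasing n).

[q^15] f(15)=15,f(5)=5,f(3)=3,f(1)=1 ⇒ 24
q^18  k|18↦f(k): 1:1 2:2 3:3 6:6 9:9 18:18  a_18=39
d|22:{1,2,11,22}  Σf=1+2+11+22=36
[q^27] f(27)=27,f(9)=9,f(3)=3,f(1)=1 ⇒ 40
d|28:{28,14,7,4,2,1}  Σf=28+14+7+4+2+1=56
d|30:{1,2,3,5,6,10,15,30}  Σf=1+2+3+5+6+10+15+30=72

24, 39, 36, 40, 56, 72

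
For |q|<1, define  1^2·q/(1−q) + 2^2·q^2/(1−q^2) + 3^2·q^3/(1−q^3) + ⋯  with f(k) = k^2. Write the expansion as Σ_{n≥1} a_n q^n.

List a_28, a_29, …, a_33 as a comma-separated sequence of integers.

1050, 842, 1300, 962, 1365, 1220

[q^28] f(28)=784,f(14)=196,f(7)=49,f(4)=16,f(2)=4,f(1)=1 ⇒ 1050
[q^29] f(29)=841,f(1)=1 ⇒ 842
q^30  k|30↦f(k): 1:1 2:4 3:9 5:25 6:36 10:100 15:225 30:900  a_30=1300
n=31: 1·31 31·1  f→[1+961]=962
n=32: 1·32 2·16 4·8 8·4 16·2 32·1  f→[1+4+16+64+256+1024]=1365
n=33: 1·33 3·11 11·3 33·1  f→[1+9+121+1089]=1220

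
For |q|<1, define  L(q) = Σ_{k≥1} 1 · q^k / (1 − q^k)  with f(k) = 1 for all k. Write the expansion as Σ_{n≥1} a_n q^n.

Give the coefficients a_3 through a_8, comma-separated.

q^3  k|3↦f(k): 1:1 3:1  a_3=2
[q^4] f(4)=1,f(2)=1,f(1)=1 ⇒ 3
[q^5] f(1)=1,f(5)=1 ⇒ 2
d|6:{6,3,2,1}  Σf=1+1+1+1=4
q^7  k|7↦f(k): 7:1 1:1  a_7=2
q^8  k|8↦f(k): 1:1 2:1 4:1 8:1  a_8=4

2, 3, 2, 4, 2, 4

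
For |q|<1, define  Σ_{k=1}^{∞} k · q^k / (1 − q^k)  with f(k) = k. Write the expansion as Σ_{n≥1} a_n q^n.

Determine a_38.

a_38 = 60

q^38  k|38↦f(k): 38:38 19:19 2:2 1:1  a_38=60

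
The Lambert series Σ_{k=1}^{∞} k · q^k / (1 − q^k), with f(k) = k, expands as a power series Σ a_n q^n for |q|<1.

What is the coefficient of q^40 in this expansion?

d|40:{1,2,4,5,8,10,20,40}  Σf=1+2+4+5+8+10+20+40=90

a_40 = 90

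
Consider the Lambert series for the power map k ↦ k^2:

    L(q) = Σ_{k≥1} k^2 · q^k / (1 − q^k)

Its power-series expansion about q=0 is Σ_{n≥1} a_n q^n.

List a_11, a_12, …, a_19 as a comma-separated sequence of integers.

q^11  k|11↦f(k): 11:121 1:1  a_11=122
q^12  k|12↦f(k): 1:1 2:4 3:9 4:16 6:36 12:144  a_12=210
n=13: 13·1 1·13  f→[169+1]=170
[q^14] f(14)=196,f(7)=49,f(2)=4,f(1)=1 ⇒ 250
n=15: 15·1 5·3 3·5 1·15  f→[225+25+9+1]=260
q^16  k|16↦f(k): 16:256 8:64 4:16 2:4 1:1  a_16=341
n=17: 1·17 17·1  f→[1+289]=290
q^18  k|18↦f(k): 1:1 2:4 3:9 6:36 9:81 18:324  a_18=455
q^19  k|19↦f(k): 1:1 19:361  a_19=362

122, 210, 170, 250, 260, 341, 290, 455, 362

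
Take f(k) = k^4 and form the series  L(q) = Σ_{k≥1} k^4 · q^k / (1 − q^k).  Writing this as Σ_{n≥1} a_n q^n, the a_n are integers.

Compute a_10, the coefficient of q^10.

[q^10] f(10)=10000,f(5)=625,f(2)=16,f(1)=1 ⇒ 10642

a_10 = 10642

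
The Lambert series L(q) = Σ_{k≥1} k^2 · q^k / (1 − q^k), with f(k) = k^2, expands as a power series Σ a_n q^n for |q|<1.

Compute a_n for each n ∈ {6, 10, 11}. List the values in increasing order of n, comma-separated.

50, 130, 122

q^6  k|6↦f(k): 1:1 2:4 3:9 6:36  a_6=50
q^10  k|10↦f(k): 1:1 2:4 5:25 10:100  a_10=130
[q^11] f(11)=121,f(1)=1 ⇒ 122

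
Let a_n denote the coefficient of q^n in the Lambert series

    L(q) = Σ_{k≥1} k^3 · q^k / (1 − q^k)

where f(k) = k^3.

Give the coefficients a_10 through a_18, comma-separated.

d|10:{10,5,2,1}  Σf=1000+125+8+1=1134
[q^11] f(1)=1,f(11)=1331 ⇒ 1332
d|12:{12,6,4,3,2,1}  Σf=1728+216+64+27+8+1=2044
n=13: 13·1 1·13  f→[2197+1]=2198
n=14: 1·14 2·7 7·2 14·1  f→[1+8+343+2744]=3096
[q^15] f(1)=1,f(3)=27,f(5)=125,f(15)=3375 ⇒ 3528
d|16:{1,2,4,8,16}  Σf=1+8+64+512+4096=4681
d|17:{1,17}  Σf=1+4913=4914
n=18: 1·18 2·9 3·6 6·3 9·2 18·1  f→[1+8+27+216+729+5832]=6813

1134, 1332, 2044, 2198, 3096, 3528, 4681, 4914, 6813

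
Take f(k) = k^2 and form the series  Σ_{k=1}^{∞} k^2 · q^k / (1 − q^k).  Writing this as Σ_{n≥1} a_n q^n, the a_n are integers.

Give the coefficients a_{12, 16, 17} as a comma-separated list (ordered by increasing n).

d|12:{1,2,3,4,6,12}  Σf=1+4+9+16+36+144=210
q^16  k|16↦f(k): 1:1 2:4 4:16 8:64 16:256  a_16=341
q^17  k|17↦f(k): 1:1 17:289  a_17=290

210, 341, 290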